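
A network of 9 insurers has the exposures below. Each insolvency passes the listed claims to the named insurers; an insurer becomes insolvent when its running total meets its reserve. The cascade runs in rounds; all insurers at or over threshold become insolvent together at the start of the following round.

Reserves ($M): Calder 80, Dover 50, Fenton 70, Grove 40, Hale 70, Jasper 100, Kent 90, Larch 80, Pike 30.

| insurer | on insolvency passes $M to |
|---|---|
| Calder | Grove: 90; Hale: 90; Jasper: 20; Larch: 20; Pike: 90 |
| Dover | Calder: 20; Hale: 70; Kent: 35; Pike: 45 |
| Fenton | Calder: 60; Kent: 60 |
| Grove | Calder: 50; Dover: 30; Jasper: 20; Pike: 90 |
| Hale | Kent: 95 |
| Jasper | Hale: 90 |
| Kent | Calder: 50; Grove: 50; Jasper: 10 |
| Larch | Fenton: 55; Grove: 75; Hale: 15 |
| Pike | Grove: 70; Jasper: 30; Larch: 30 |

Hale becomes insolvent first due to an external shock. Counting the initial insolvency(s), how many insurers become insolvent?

5

Round 1 — Hale becomes insolvent (initial).
  Kent: +95 → 95 ≥ 90
Round 2 — Kent becomes insolvent.
  Calder: +50 → 50 < 80
  Grove: +50 → 50 ≥ 40
  Jasper: +10 → 10 < 100
Round 3 — Grove becomes insolvent.
  Calder: +50 → 100 ≥ 80
  Dover: +30 → 30 < 50
  Jasper: +20 → 30 < 100
  Pike: +90 → 90 ≥ 30
Round 4 — Calder, Pike become insolvent.
  Jasper: +20+30 → 80 < 100
  Larch: +20+30 → 50 < 80
No further insolvencies.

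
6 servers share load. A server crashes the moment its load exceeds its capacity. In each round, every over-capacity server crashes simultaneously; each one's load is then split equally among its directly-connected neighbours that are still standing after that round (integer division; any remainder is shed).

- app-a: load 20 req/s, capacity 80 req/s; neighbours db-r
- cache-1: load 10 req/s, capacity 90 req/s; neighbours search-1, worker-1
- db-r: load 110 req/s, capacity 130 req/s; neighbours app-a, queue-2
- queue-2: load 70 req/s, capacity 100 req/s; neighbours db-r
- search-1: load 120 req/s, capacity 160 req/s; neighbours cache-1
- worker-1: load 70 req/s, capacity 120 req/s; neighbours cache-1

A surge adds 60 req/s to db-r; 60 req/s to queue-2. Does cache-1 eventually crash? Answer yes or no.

Round 1 — db-r at 170 > 130; queue-2 at 130 > 100. db-r, queue-2 crash.
  db-r sheds 170 req/s to app-a: 170 each.
    app-a: 20+170 = 190 > 80
  queue-2 sheds 130 req/s: no online neighbours, lost.
Round 2 — app-a crashes.
  app-a sheds 190 req/s: no online neighbours, lost.
No further crashes.

no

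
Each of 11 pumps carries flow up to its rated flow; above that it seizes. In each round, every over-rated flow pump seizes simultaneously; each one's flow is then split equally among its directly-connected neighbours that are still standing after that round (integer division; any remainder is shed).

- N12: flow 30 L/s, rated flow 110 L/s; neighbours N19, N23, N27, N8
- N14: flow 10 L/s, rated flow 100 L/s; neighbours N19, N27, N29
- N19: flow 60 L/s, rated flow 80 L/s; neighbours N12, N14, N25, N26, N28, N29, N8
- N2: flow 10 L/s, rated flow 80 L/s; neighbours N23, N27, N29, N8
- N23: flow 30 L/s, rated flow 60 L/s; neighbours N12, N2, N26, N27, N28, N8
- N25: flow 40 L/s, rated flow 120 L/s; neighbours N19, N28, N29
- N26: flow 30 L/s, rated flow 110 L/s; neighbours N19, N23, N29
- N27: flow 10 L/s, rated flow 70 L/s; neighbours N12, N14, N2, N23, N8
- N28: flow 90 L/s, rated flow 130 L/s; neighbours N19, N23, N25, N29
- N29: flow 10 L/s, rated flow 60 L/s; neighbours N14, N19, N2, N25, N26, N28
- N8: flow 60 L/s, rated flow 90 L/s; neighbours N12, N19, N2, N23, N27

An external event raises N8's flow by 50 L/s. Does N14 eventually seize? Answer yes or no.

Round 1 — N8 at 110 > 90. N8 seizes.
  N8 sheds 110 L/s to N12, N19, N2, N23, N27: 22 each.
    N12: 30+22 = 52 ≤ 110
    N19: 60+22 = 82 > 80
    N2: 10+22 = 32 ≤ 80
    N23: 30+22 = 52 ≤ 60
    N27: 10+22 = 32 ≤ 70
Round 2 — N19 seizes.
  N19 sheds 82 L/s to N12, N14, N25, N26, N28, N29: 13 each (4 lost).
    N12: 52+13 = 65 ≤ 110
    N14: 10+13 = 23 ≤ 100
    N25: 40+13 = 53 ≤ 120
    N26: 30+13 = 43 ≤ 110
    N28: 90+13 = 103 ≤ 130
    N29: 10+13 = 23 ≤ 60
No further seizures.

no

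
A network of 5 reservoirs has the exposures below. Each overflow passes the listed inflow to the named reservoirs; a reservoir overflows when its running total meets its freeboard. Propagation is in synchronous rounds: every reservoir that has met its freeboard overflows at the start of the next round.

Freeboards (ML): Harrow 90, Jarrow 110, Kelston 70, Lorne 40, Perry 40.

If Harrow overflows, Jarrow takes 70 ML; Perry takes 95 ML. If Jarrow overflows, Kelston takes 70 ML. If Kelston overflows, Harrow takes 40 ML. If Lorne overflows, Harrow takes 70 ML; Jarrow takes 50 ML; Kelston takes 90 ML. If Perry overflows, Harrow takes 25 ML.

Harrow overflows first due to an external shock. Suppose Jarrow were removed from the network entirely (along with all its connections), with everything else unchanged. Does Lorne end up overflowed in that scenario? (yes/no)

With Jarrow removed:
Round 1 — Harrow overflows (initial).
  Perry: +95 → 95 ≥ 40
Round 2 — Perry overflows.
No further overflows.

no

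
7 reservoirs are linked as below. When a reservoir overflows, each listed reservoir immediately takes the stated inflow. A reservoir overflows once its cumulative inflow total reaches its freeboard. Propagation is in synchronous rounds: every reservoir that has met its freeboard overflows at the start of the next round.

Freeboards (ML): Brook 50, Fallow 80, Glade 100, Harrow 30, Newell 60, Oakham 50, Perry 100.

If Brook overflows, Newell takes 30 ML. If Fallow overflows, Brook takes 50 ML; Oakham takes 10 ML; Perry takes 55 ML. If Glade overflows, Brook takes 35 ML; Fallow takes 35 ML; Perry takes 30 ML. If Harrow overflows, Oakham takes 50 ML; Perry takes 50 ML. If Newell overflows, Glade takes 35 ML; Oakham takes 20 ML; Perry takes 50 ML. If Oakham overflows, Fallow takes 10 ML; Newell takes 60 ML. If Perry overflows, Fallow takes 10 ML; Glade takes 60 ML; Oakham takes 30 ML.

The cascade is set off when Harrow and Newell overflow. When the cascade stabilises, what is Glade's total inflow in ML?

95

Round 1 — Harrow, Newell overflow (initial).
  Glade: +35 → 35 < 100
  Oakham: +50+20 → 70 ≥ 50
  Perry: +50+50 → 100 ≥ 100
Round 2 — Oakham, Perry overflow.
  Fallow: +10+10 → 20 < 80
  Glade: +60 → 95 < 100
No further overflows.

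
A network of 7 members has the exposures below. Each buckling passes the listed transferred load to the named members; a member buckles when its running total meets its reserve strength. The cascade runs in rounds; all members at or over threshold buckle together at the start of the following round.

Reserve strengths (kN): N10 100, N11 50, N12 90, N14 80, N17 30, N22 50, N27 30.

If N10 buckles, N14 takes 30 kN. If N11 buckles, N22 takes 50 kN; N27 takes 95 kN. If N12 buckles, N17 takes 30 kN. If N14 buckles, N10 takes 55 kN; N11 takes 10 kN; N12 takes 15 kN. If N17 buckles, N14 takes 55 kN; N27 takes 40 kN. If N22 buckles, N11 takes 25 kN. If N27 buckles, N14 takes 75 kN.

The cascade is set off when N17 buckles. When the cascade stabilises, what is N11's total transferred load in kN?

10

Round 1 — N17 buckles (initial).
  N14: +55 → 55 < 80
  N27: +40 → 40 ≥ 30
Round 2 — N27 buckles.
  N14: +75 → 130 ≥ 80
Round 3 — N14 buckles.
  N10: +55 → 55 < 100
  N11: +10 → 10 < 50
  N12: +15 → 15 < 90
No further bucklings.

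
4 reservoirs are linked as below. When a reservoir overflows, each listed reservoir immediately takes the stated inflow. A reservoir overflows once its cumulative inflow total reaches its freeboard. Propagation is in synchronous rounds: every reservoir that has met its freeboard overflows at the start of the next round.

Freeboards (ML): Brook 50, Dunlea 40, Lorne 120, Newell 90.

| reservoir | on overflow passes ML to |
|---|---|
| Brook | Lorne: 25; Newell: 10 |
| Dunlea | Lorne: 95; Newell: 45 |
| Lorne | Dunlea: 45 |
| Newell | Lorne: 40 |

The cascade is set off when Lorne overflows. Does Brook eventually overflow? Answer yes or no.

no

Round 1 — Lorne overflows (initial).
  Dunlea: +45 → 45 ≥ 40
Round 2 — Dunlea overflows.
  Newell: +45 → 45 < 90
No further overflows.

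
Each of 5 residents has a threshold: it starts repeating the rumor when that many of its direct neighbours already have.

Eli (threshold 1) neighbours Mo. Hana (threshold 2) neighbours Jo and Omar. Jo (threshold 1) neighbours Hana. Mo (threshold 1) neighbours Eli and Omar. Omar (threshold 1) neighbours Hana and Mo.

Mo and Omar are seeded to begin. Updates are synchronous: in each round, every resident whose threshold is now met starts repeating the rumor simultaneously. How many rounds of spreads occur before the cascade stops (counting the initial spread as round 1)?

Round 1 — Mo, Omar start repeating the rumor (initial).
Round 2 — checking thresholds:
  Eli: 1 of 1 neighbours ≥ 1, starts repeating the rumor.
  Hana: 1 of 2 neighbours < 2, below threshold.
Round 3 — no new spreads; cascade stops.

2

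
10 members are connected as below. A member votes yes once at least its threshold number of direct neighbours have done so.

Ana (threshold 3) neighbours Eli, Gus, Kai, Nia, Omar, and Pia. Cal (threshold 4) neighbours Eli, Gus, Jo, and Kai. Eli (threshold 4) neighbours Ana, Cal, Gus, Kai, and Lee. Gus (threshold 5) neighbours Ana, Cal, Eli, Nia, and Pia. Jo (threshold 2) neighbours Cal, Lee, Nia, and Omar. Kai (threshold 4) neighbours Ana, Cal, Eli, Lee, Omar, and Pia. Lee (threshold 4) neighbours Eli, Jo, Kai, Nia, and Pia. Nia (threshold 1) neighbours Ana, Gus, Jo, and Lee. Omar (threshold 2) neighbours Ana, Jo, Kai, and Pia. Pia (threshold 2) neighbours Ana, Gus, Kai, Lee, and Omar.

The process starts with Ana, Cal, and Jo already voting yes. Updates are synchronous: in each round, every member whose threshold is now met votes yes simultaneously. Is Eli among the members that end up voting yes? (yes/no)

yes

Round 1 — Ana, Cal, Jo vote yes (initial).
Round 2 — checking thresholds:
  Eli: 2 of 5 neighbours < 4, below threshold.
  Gus: 2 of 5 neighbours < 5, below threshold.
  Kai: 2 of 6 neighbours < 4, below threshold.
  Lee: 1 of 5 neighbours < 4, below threshold.
  Nia: 2 of 4 neighbours ≥ 1, votes yes.
  Omar: 2 of 4 neighbours ≥ 2, votes yes.
  Pia: 1 of 5 neighbours < 2, below threshold.
Round 3 — checking thresholds:
  Eli: 2 of 5 neighbours < 4, below threshold.
  Gus: 3 of 5 neighbours < 5, below threshold.
  Kai: 3 of 6 neighbours < 4, below threshold.
  Lee: 2 of 5 neighbours < 4, below threshold.
  Pia: 2 of 5 neighbours ≥ 2, votes yes.
Round 4 — checking thresholds:
  Eli: 2 of 5 neighbours < 4, below threshold.
  Gus: 4 of 5 neighbours < 5, below threshold.
  Kai: 4 of 6 neighbours ≥ 4, votes yes.
  Lee: 3 of 5 neighbours < 4, below threshold.
Round 5 — checking thresholds:
  Eli: 3 of 5 neighbours < 4, below threshold.
  Gus: 4 of 5 neighbours < 5, below threshold.
  Lee: 4 of 5 neighbours ≥ 4, votes yes.
Round 6 — checking thresholds:
  Eli: 4 of 5 neighbours ≥ 4, votes yes.
  Gus: 4 of 5 neighbours < 5, below threshold.
Round 7 — checking thresholds:
  Gus: 5 of 5 neighbours ≥ 5, votes yes.
Round 8 — no new yes votes; cascade stops.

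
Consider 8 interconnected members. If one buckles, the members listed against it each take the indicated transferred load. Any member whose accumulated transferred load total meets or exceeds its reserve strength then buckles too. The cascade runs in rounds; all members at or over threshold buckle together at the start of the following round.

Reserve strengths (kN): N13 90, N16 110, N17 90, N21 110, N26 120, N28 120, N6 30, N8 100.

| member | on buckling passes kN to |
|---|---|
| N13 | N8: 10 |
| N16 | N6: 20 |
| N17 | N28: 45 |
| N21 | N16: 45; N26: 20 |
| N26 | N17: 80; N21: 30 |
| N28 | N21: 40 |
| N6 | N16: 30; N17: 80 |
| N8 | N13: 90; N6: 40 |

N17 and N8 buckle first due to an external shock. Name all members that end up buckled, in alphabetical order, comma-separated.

N13, N17, N6, N8

Round 1 — N17, N8 buckle (initial).
  N13: +90 → 90 ≥ 90
  N28: +45 → 45 < 120
  N6: +40 → 40 ≥ 30
Round 2 — N13, N6 buckle.
  N16: +30 → 30 < 110
No further bucklings.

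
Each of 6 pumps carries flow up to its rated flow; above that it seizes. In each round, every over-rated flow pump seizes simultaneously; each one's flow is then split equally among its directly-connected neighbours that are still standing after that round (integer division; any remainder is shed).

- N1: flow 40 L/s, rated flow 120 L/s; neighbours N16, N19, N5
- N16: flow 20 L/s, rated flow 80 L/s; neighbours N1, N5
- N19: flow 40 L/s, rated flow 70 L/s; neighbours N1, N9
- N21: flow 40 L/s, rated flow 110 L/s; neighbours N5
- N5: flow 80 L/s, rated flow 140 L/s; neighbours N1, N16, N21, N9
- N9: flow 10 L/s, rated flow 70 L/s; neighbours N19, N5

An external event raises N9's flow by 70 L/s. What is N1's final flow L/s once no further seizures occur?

Round 1 — N9 at 80 > 70. N9 seizes.
  N9 sheds 80 L/s to N19, N5: 40 each.
    N19: 40+40 = 80 > 70
    N5: 80+40 = 120 ≤ 140
Round 2 — N19 seizes.
  N19 sheds 80 L/s to N1: 80 each.
    N1: 40+80 = 120 ≤ 120
No further seizures.

120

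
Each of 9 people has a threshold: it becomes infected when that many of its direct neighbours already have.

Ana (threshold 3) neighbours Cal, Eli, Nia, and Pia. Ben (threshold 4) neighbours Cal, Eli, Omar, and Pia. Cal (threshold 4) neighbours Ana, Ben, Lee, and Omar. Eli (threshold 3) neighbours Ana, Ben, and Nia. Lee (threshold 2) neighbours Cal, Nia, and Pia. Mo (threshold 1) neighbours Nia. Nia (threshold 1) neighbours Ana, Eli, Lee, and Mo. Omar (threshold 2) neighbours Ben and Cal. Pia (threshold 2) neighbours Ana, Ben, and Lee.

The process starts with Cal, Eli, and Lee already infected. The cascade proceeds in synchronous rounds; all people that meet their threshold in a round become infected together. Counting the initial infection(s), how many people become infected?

Round 1 — Cal, Eli, Lee become infected (initial).
Round 2 — checking thresholds:
  Ana: 2 of 4 neighbours < 3, below threshold.
  Ben: 2 of 4 neighbours < 4, below threshold.
  Nia: 2 of 4 neighbours ≥ 1, becomes infected.
  Omar: 1 of 2 neighbours < 2, below threshold.
  Pia: 1 of 3 neighbours < 2, below threshold.
Round 3 — checking thresholds:
  Ana: 3 of 4 neighbours ≥ 3, becomes infected.
  Ben: 2 of 4 neighbours < 4, below threshold.
  Mo: 1 of 1 neighbours ≥ 1, becomes infected.
  Omar: 1 of 2 neighbours < 2, below threshold.
  Pia: 1 of 3 neighbours < 2, below threshold.
Round 4 — checking thresholds:
  Ben: 2 of 4 neighbours < 4, below threshold.
  Omar: 1 of 2 neighbours < 2, below threshold.
  Pia: 2 of 3 neighbours ≥ 2, becomes infected.
Round 5 — no new infections; cascade stops.

7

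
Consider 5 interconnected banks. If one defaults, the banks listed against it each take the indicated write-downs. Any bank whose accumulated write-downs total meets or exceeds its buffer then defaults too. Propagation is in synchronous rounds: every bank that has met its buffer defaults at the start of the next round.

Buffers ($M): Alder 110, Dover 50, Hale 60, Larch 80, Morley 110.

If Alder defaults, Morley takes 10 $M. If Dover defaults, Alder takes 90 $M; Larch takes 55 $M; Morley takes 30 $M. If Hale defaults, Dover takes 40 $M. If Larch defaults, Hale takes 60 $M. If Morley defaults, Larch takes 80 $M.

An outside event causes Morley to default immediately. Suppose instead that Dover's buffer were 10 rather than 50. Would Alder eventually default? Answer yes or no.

no

With Dover's buffer at 10:
Round 1 — Morley defaults (initial).
  Larch: +80 → 80 ≥ 80
Round 2 — Larch defaults.
  Hale: +60 → 60 ≥ 60
Round 3 — Hale defaults.
  Dover: +40 → 40 ≥ 10
Round 4 — Dover defaults.
  Alder: +90 → 90 < 110
No further defaults.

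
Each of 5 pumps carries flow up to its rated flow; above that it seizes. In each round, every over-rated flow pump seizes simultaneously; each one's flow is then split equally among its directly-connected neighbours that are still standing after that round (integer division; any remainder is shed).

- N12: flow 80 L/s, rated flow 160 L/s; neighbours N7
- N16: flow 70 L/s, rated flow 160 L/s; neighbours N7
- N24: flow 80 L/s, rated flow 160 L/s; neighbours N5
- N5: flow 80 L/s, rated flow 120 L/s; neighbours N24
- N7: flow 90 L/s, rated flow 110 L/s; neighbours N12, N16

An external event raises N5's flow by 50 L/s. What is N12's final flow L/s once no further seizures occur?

Round 1 — N5 at 130 > 120. N5 seizes.
  N5 sheds 130 L/s to N24: 130 each.
    N24: 80+130 = 210 > 160
Round 2 — N24 seizes.
  N24 sheds 210 L/s: no online neighbours, lost.
No further seizures.

80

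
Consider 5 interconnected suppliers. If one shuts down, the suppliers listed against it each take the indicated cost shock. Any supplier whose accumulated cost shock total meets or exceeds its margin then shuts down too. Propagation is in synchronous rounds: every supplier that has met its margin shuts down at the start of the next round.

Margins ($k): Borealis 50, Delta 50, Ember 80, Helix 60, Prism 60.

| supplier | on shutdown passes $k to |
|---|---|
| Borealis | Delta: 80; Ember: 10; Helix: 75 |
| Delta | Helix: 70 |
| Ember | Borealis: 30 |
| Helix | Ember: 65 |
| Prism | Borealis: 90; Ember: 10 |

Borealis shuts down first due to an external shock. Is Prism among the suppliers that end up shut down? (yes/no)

Round 1 — Borealis shuts down (initial).
  Delta: +80 → 80 ≥ 50
  Ember: +10 → 10 < 80
  Helix: +75 → 75 ≥ 60
Round 2 — Delta, Helix shut down.
  Ember: +65 → 75 < 80
No further shutdowns.

no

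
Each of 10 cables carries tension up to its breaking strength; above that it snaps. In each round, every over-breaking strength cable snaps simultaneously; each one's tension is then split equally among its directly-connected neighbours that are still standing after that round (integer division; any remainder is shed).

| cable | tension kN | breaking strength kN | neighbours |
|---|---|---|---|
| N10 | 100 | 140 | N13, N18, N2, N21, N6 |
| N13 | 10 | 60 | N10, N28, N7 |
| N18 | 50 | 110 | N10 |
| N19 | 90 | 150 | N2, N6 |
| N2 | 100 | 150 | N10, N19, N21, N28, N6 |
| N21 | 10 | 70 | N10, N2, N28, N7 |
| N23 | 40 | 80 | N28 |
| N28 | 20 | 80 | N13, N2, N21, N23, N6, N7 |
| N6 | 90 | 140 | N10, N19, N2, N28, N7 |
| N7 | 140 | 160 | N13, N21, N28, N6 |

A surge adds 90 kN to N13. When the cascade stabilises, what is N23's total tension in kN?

76

Round 1 — N13 at 100 > 60. N13 snaps.
  N13 sheds 100 kN to N10, N28, N7: 33 each (1 lost).
    N10: 100+33 = 133 ≤ 140
    N28: 20+33 = 53 ≤ 80
    N7: 140+33 = 173 > 160
Round 2 — N7 snaps.
  N7 sheds 173 kN to N21, N28, N6: 57 each (2 lost).
    N21: 10+57 = 67 ≤ 70
    N28: 53+57 = 110 > 80
    N6: 90+57 = 147 > 140
Round 3 — N28, N6 snap.
  N28 sheds 110 kN to N2, N21, N23: 36 each (2 lost).
    N2: 100+36 = 136 ≤ 150
    N21: 67+36 = 103 > 70
    N23: 40+36 = 76 ≤ 80
  N6 sheds 147 kN to N10, N19, N2: 49 each.
    N10: 133+49 = 182 > 140
    N19: 90+49 = 139 ≤ 150
    N2: 136+49 = 185 > 150
Round 4 — N10, N2, N21 snap.
  N10 sheds 182 kN to N18: 182 each.
    N18: 50+182 = 232 > 110
  N2 sheds 185 kN to N19: 185 each.
    N19: 139+185 = 324 > 150
  N21 sheds 103 kN: no online neighbours, lost.
Round 5 — N18, N19 snap.
  N18 sheds 232 kN: no online neighbours, lost.
  N19 sheds 324 kN: no online neighbours, lost.
No further breaks.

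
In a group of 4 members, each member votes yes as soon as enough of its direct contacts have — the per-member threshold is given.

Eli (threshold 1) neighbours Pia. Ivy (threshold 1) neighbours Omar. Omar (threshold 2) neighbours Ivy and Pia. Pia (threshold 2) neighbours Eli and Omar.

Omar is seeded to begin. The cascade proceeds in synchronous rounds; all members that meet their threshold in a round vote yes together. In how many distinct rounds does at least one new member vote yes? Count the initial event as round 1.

2

Round 1 — Omar votes yes (initial).
Round 2 — checking thresholds:
  Ivy: 1 of 1 neighbours ≥ 1, votes yes.
  Pia: 1 of 2 neighbours < 2, holds.
Round 3 — no new yes votes; cascade stops.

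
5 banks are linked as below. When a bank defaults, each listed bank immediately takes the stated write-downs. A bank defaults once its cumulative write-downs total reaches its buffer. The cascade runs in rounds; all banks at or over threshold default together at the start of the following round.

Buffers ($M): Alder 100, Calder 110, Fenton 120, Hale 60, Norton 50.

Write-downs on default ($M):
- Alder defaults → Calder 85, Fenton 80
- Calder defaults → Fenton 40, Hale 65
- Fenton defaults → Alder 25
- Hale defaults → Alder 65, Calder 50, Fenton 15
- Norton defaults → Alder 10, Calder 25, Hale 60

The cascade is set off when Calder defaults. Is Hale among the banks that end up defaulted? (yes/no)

Round 1 — Calder defaults (initial).
  Fenton: +40 → 40 < 120
  Hale: +65 → 65 ≥ 60
Round 2 — Hale defaults.
  Alder: +65 → 65 < 100
  Fenton: +15 → 55 < 120
No further defaults.

yes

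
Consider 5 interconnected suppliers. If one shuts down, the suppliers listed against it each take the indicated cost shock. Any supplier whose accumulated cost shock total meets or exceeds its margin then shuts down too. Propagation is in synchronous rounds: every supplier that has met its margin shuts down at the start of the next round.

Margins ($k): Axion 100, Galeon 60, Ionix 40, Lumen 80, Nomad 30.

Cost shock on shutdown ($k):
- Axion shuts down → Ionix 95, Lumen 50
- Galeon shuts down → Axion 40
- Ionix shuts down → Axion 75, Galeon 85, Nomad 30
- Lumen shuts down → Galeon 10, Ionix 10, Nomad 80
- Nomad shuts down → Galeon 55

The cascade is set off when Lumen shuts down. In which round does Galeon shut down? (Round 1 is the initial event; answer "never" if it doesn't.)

Round 1 — Lumen shuts down (initial).
  Galeon: +10 → 10 < 60
  Ionix: +10 → 10 < 40
  Nomad: +80 → 80 ≥ 30
Round 2 — Nomad shuts down.
  Galeon: +55 → 65 ≥ 60
Round 3 — Galeon shuts down.
  Axion: +40 → 40 < 100
No further shutdowns.

3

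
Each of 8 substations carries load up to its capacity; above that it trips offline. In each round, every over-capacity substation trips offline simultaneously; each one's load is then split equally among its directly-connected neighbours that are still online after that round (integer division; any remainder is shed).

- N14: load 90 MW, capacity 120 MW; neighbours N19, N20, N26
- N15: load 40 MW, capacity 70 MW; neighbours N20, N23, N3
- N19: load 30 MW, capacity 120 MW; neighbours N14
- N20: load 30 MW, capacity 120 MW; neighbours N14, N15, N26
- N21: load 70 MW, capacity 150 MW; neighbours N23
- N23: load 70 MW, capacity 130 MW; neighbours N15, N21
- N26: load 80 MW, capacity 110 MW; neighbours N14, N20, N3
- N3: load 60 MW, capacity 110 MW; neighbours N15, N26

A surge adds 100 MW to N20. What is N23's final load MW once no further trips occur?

111

Round 1 — N20 at 130 > 120. N20 trips offline.
  N20 sheds 130 MW to N14, N15, N26: 43 each (1 lost).
    N14: 90+43 = 133 > 120
    N15: 40+43 = 83 > 70
    N26: 80+43 = 123 > 110
Round 2 — N14, N15, N26 trip offline.
  N14 sheds 133 MW to N19: 133 each.
    N19: 30+133 = 163 > 120
  N15 sheds 83 MW to N23, N3: 41 each (1 lost).
    N23: 70+41 = 111 ≤ 130
    N3: 60+41 = 101 ≤ 110
  N26 sheds 123 MW to N3: 123 each.
    N3: 101+123 = 224 > 110
Round 3 — N19, N3 trip offline.
  N19 sheds 163 MW: no online neighbours, lost.
  N3 sheds 224 MW: no online neighbours, lost.
No further trips.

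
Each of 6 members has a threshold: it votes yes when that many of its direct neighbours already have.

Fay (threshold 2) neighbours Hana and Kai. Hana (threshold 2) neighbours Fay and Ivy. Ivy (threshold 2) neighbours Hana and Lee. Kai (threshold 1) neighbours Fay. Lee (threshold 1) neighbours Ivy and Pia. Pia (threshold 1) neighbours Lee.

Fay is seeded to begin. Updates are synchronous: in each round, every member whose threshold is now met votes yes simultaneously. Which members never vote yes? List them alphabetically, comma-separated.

Hana, Ivy, Lee, Pia

Round 1 — Fay votes yes (initial).
Round 2 — checking thresholds:
  Hana: 1 of 2 neighbours < 2, holds.
  Kai: 1 of 1 neighbours ≥ 1, votes yes.
Round 3 — no new yes votes; cascade stops.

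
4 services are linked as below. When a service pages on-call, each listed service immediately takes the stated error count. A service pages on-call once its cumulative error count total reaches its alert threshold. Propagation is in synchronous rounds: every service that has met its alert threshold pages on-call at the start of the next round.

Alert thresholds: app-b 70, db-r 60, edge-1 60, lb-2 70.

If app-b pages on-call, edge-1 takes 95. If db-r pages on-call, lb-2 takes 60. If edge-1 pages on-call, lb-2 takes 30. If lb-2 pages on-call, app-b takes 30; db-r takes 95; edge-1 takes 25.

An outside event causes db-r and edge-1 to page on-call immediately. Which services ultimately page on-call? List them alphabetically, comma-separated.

Round 1 — db-r, edge-1 page on-call (initial).
  lb-2: +60+30 → 90 ≥ 70
Round 2 — lb-2 pages on-call.
  app-b: +30 → 30 < 70
No further pages.

db-r, edge-1, lb-2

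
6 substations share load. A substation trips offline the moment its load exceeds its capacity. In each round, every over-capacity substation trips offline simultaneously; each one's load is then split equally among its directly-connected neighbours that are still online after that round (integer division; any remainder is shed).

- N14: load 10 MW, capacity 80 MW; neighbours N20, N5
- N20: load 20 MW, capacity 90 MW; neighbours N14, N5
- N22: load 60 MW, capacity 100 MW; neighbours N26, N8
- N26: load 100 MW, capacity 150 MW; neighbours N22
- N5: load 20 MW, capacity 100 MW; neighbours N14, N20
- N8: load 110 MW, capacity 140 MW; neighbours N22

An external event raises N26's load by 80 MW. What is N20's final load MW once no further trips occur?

20

Round 1 — N26 at 180 > 150. N26 trips offline.
  N26 sheds 180 MW to N22: 180 each.
    N22: 60+180 = 240 > 100
Round 2 — N22 trips offline.
  N22 sheds 240 MW to N8: 240 each.
    N8: 110+240 = 350 > 140
Round 3 — N8 trips offline.
  N8 sheds 350 MW: no online neighbours, lost.
No further trips.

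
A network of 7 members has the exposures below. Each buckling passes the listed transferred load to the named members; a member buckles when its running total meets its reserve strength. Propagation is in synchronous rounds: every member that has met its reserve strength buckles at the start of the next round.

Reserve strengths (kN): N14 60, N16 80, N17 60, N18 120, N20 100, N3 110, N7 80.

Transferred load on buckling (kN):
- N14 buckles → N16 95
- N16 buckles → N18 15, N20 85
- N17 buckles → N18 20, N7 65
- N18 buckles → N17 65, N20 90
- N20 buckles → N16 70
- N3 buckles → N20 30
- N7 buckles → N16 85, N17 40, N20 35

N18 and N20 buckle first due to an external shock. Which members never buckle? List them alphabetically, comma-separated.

Round 1 — N18, N20 buckle (initial).
  N16: +70 → 70 < 80
  N17: +65 → 65 ≥ 60
Round 2 — N17 buckles.
  N7: +65 → 65 < 80
No further bucklings.

N14, N16, N3, N7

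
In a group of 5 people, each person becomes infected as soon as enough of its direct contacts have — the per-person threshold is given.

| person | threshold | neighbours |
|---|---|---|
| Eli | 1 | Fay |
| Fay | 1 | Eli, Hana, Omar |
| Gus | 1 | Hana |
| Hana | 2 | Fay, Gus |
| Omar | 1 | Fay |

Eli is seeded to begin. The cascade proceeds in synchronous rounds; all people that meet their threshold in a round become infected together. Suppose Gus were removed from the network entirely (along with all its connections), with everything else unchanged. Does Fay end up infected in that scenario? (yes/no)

With Gus removed:
Round 1 — Eli becomes infected (initial).
Round 2 — checking thresholds:
  Fay: 1 of 3 neighbours ≥ 1, becomes infected.
Round 3 — checking thresholds:
  Hana: 1 of 1 neighbours < 2, holds.
  Omar: 1 of 1 neighbours ≥ 1, becomes infected.
Round 4 — no new infections; cascade stops.

yes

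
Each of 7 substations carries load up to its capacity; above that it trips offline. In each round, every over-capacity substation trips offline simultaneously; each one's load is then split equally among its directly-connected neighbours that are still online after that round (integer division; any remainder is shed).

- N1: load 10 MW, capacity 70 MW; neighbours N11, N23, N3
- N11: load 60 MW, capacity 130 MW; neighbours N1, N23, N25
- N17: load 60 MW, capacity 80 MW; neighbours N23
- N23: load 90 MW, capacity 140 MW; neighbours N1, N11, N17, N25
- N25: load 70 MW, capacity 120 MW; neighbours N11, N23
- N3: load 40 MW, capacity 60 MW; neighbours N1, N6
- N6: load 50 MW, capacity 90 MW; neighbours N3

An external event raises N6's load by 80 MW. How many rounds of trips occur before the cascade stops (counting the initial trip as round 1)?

Round 1 — N6 at 130 > 90. N6 trips offline.
  N6 sheds 130 MW to N3: 130 each.
    N3: 40+130 = 170 > 60
Round 2 — N3 trips offline.
  N3 sheds 170 MW to N1: 170 each.
    N1: 10+170 = 180 > 70
Round 3 — N1 trips offline.
  N1 sheds 180 MW to N11, N23: 90 each.
    N11: 60+90 = 150 > 130
    N23: 90+90 = 180 > 140
Round 4 — N11, N23 trip offline.
  N11 sheds 150 MW to N25: 150 each.
    N25: 70+150 = 220 > 120
  N23 sheds 180 MW to N17, N25: 90 each.
    N17: 60+90 = 150 > 80
    N25: 220+90 = 310 > 120
Round 5 — N17, N25 trip offline.
  N17 sheds 150 MW: no online neighbours, lost.
  N25 sheds 310 MW: no online neighbours, lost.
No further trips.

5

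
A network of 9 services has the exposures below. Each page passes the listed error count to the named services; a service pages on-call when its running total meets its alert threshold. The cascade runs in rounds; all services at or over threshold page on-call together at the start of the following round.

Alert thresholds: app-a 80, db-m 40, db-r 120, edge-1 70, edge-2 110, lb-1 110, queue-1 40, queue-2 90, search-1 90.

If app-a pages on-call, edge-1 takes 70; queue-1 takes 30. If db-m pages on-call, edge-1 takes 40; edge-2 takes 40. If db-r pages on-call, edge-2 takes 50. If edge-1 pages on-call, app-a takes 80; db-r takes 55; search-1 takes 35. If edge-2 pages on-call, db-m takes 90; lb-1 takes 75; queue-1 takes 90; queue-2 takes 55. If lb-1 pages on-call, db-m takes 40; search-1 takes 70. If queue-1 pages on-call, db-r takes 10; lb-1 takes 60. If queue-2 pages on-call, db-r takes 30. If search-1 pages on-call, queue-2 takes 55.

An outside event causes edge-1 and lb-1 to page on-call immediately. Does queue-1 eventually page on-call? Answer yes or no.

no

Round 1 — edge-1, lb-1 page on-call (initial).
  app-a: +80 → 80 ≥ 80
  db-m: +40 → 40 ≥ 40
  db-r: +55 → 55 < 120
  search-1: +35+70 → 105 ≥ 90
Round 2 — app-a, db-m, search-1 page on-call.
  edge-2: +40 → 40 < 110
  queue-1: +30 → 30 < 40
  queue-2: +55 → 55 < 90
No further pages.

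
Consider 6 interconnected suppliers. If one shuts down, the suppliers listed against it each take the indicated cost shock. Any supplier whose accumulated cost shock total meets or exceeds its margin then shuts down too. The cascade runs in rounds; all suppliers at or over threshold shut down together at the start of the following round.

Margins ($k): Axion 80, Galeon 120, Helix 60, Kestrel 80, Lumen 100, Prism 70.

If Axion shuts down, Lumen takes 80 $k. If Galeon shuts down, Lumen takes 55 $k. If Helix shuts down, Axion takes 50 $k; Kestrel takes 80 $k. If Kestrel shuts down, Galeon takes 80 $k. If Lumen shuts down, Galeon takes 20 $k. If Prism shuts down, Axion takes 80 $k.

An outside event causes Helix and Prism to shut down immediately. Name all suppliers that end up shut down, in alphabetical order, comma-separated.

Axion, Helix, Kestrel, Prism

Round 1 — Helix, Prism shut down (initial).
  Axion: +50+80 → 130 ≥ 80
  Kestrel: +80 → 80 ≥ 80
Round 2 — Axion, Kestrel shut down.
  Galeon: +80 → 80 < 120
  Lumen: +80 → 80 < 100
No further shutdowns.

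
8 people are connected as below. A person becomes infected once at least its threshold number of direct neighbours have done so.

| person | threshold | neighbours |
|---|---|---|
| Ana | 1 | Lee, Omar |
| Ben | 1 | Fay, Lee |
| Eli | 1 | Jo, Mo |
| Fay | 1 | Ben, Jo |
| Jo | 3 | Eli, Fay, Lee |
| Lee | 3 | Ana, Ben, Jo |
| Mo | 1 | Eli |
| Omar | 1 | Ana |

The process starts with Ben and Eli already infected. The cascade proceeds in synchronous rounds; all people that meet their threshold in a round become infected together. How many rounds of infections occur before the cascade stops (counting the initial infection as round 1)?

2

Round 1 — Ben, Eli become infected (initial).
Round 2 — checking thresholds:
  Fay: 1 of 2 neighbours ≥ 1, becomes infected.
  Jo: 1 of 3 neighbours < 3, holds.
  Lee: 1 of 3 neighbours < 3, holds.
  Mo: 1 of 1 neighbours ≥ 1, becomes infected.
Round 3 — no new infections; cascade stops.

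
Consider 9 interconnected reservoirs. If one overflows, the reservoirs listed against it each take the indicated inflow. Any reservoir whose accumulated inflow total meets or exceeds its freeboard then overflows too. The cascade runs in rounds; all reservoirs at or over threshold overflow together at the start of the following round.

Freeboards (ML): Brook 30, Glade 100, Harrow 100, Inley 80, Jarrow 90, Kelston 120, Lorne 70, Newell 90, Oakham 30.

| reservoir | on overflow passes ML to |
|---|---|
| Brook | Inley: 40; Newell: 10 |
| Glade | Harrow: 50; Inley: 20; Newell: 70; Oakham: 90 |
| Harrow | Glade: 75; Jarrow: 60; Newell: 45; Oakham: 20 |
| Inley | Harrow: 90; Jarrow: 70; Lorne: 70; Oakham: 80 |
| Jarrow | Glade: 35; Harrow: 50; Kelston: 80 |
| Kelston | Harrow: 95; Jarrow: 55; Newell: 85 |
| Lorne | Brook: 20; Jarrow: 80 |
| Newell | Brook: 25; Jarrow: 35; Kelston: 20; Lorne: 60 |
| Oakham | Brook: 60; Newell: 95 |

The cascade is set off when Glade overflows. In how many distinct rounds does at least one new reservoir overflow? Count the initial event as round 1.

3

Round 1 — Glade overflows (initial).
  Harrow: +50 → 50 < 100
  Inley: +20 → 20 < 80
  Newell: +70 → 70 < 90
  Oakham: +90 → 90 ≥ 30
Round 2 — Oakham overflows.
  Brook: +60 → 60 ≥ 30
  Newell: +95 → 165 ≥ 90
Round 3 — Brook, Newell overflow.
  Inley: +40 → 60 < 80
  Jarrow: +35 → 35 < 90
  Kelston: +20 → 20 < 120
  Lorne: +60 → 60 < 70
No further overflows.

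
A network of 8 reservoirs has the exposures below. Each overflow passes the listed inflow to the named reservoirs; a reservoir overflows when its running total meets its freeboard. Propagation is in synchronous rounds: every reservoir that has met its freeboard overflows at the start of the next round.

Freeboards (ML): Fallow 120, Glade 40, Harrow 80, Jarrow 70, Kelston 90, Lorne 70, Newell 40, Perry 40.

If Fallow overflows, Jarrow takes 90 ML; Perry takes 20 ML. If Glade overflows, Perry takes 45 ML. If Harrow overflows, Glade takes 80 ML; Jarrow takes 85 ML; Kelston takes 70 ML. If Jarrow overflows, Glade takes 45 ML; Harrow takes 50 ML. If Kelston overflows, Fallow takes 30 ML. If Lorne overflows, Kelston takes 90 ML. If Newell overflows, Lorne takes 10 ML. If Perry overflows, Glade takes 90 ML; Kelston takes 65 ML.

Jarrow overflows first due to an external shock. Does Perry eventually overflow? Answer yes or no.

yes

Round 1 — Jarrow overflows (initial).
  Glade: +45 → 45 ≥ 40
  Harrow: +50 → 50 < 80
Round 2 — Glade overflows.
  Perry: +45 → 45 ≥ 40
Round 3 — Perry overflows.
  Kelston: +65 → 65 < 90
No further overflows.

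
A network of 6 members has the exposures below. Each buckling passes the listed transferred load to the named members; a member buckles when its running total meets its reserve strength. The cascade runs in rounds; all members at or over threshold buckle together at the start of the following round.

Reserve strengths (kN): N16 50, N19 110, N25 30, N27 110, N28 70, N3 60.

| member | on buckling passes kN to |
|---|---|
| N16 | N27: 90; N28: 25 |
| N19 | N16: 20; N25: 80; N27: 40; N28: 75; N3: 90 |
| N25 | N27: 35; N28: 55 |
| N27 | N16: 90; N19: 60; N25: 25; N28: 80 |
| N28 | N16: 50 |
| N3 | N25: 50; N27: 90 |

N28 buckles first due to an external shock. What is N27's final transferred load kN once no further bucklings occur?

90

Round 1 — N28 buckles (initial).
  N16: +50 → 50 ≥ 50
Round 2 — N16 buckles.
  N27: +90 → 90 < 110
No further bucklings.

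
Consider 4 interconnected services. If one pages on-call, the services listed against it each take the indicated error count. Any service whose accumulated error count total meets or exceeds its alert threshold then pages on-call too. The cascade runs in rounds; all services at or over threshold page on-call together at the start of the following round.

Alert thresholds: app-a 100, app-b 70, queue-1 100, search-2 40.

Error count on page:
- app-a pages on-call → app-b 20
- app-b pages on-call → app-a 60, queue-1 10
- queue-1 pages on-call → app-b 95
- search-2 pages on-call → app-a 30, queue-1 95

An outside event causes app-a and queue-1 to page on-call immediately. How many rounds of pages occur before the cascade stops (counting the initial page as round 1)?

2

Round 1 — app-a, queue-1 page on-call (initial).
  app-b: +20+95 → 115 ≥ 70
Round 2 — app-b pages on-call.
No further pages.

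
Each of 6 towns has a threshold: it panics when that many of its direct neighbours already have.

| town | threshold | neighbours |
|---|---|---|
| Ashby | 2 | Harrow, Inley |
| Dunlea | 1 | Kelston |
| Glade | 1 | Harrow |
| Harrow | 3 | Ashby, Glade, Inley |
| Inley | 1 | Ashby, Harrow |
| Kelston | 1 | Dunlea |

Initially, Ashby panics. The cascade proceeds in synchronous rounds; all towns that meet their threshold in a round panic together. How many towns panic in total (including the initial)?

Round 1 — Ashby panics (initial).
Round 2 — checking thresholds:
  Harrow: 1 of 3 neighbours < 3, holds.
  Inley: 1 of 2 neighbours ≥ 1, panics.
Round 3 — no new panics; cascade stops.

2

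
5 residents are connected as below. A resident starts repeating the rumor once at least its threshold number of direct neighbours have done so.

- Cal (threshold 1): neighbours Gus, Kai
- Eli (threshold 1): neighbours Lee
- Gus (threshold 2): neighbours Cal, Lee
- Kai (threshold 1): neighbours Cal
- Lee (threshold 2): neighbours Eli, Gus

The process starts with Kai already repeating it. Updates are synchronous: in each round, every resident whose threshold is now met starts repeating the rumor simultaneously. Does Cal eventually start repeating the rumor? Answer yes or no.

Round 1 — Kai starts repeating the rumor (initial).
Round 2 — checking thresholds:
  Cal: 1 of 2 neighbours ≥ 1, starts repeating the rumor.
Round 3 — no new spreads; cascade stops.

yes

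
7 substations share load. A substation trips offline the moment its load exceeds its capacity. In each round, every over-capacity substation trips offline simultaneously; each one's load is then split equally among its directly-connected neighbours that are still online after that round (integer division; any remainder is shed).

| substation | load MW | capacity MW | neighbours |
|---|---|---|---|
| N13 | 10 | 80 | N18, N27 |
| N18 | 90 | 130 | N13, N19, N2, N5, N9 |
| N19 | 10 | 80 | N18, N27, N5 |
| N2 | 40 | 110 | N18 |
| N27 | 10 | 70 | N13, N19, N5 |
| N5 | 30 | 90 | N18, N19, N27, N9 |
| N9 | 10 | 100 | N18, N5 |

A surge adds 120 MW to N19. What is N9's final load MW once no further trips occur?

Round 1 — N19 at 130 > 80. N19 trips offline.
  N19 sheds 130 MW to N18, N27, N5: 43 each (1 lost).
    N18: 90+43 = 133 > 130
    N27: 10+43 = 53 ≤ 70
    N5: 30+43 = 73 ≤ 90
Round 2 — N18 trips offline.
  N18 sheds 133 MW to N13, N2, N5, N9: 33 each (1 lost).
    N13: 10+33 = 43 ≤ 80
    N2: 40+33 = 73 ≤ 110
    N5: 73+33 = 106 > 90
    N9: 10+33 = 43 ≤ 100
Round 3 — N5 trips offline.
  N5 sheds 106 MW to N27, N9: 53 each.
    N27: 53+53 = 106 > 70
    N9: 43+53 = 96 ≤ 100
Round 4 — N27 trips offline.
  N27 sheds 106 MW to N13: 106 each.
    N13: 43+106 = 149 > 80
Round 5 — N13 trips offline.
  N13 sheds 149 MW: no online neighbours, lost.
No further trips.

96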